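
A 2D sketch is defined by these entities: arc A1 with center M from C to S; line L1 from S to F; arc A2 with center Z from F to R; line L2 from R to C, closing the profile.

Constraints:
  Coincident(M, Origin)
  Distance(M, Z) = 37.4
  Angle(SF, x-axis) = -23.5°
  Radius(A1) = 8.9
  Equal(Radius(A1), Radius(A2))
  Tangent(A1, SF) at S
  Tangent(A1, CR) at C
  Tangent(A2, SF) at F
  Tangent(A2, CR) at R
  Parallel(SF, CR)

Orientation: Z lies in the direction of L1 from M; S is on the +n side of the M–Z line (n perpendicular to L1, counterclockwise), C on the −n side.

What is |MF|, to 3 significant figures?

38.4

Tangency of A1 to both parallel lines with radius 8.9 puts S and C at M ± 8.9·n: S = (3.55, 8.16), C = (-3.55, -8.16). Equal radii place F and R the same way about Z: F = Z + 8.9·n = (37.8, -6.75), R = Z − 8.9·n = (30.7, -23.1). Then |MF| = |F − M| = 38.4.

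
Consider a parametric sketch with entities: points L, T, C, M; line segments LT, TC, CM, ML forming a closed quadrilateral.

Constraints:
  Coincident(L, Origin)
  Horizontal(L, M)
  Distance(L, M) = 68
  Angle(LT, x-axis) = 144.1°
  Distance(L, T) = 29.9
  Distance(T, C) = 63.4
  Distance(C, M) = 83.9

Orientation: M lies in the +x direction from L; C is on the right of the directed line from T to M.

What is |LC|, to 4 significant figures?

42.85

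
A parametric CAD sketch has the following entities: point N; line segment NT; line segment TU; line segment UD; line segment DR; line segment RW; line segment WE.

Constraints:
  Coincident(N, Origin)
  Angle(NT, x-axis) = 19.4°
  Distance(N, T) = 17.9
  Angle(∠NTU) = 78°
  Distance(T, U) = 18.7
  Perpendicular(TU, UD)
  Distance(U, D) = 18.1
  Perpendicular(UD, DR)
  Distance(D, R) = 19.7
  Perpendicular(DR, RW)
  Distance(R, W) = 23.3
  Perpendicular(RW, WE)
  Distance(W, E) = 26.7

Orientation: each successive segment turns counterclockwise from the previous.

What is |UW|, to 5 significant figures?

20.375

N is at the origin; NT runs at 19.4° with length 17.9, so T = (16.884, 5.9457). ∠NTU = 78.0° gives TU at 121.40° from the x-axis; with |TU| = 18.7, U = (7.1408, 21.907). The perpendicularity gives UD at right angles to TU, so UD runs at -148.60°; with |UD| = 18.1, D = (-8.3085, 12.477). UD ⟂ DR, so DR runs at -58.600°; with |DR| = 19.7, R = (1.9554, -4.3381). DR is perpendicular to RW, so RW runs at 31.400°; with |RW| = 23.3, W = (21.843, 7.8014). Then |UW| = |W − U| = 20.375.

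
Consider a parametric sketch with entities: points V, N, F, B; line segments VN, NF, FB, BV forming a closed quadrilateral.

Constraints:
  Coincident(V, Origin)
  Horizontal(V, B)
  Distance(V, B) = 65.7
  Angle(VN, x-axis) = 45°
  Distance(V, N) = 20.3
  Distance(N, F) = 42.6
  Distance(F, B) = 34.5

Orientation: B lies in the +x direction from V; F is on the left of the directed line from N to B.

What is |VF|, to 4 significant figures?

62.03

V is at the origin; VB is horizontal with |VB| = 65.7 and B in +x, so B = (65.7, 0). VN runs at 45.0° with |VN| = 20.3, so N = (14.35, 14.35). F is determined by |NF| = 42.6 and |FB| = 34.5 together: it lies at the intersection of circle(N, 42.6) and circle(B, 34.5). With |NB| = 53.31, the foot of the radical line on NB is 32.51 from N and the perpendicular offset is √(42.6² − 32.51²) = 27.52. Taking the left-of-NB solution: F = (53.08, 32.11).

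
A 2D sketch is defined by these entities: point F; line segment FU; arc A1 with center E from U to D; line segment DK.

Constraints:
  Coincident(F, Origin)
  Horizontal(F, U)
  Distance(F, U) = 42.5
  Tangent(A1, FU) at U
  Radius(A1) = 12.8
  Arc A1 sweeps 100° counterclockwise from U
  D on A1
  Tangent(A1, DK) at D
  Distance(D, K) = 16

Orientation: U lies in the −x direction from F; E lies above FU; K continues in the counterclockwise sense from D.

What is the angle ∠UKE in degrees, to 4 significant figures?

10.95°

On A1, U sits at bearing -90° from E; a 100° counterclockwise sweep puts D at bearing 10°, so D = E + 12.8·(cos 10°, sin 10°) = (-29.89, 15.02). Since A1 is tangent to DK there, ED ⟂ DK, so DK runs along (−sin 10°, cos 10°); with |DK| = 16.0, K = (-32.67, 30.78). Then cos ∠UKE = KU·KE / (|KU||KE|), giving 10.95°.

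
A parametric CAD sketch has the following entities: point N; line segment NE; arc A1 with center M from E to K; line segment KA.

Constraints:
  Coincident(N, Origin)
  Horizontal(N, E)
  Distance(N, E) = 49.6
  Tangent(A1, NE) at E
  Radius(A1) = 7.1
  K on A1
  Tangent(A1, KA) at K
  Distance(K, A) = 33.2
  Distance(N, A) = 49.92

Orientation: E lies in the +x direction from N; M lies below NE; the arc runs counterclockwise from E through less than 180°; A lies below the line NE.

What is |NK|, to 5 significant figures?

43.087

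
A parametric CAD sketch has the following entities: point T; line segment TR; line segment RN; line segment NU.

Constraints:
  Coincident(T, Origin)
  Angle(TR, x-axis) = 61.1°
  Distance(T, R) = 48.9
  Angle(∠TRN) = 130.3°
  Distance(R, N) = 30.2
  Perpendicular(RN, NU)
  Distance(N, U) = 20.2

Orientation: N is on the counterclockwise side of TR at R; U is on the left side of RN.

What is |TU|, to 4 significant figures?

64.15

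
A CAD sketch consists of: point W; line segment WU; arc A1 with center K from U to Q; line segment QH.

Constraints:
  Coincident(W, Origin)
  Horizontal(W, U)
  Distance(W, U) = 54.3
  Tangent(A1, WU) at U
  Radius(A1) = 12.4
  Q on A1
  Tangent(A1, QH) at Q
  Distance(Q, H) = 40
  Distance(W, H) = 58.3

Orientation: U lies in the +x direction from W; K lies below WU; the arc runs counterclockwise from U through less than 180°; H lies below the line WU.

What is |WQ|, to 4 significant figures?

43.30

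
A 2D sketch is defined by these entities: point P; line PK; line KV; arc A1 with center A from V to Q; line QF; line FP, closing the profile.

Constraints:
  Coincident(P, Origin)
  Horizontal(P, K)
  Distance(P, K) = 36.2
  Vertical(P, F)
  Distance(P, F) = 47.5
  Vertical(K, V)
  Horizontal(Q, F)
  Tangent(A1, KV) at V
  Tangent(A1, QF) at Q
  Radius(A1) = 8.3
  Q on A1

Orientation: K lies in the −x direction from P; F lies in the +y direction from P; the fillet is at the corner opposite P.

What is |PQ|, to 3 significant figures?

55.1

P is at the origin; PK is horizontal with |PK| = 36.2 and K on the −x side, so K = (-36.2, 0.00). PF is vertical with |PF| = 47.5 and F on the +y side, so F = (0.00, 47.5). The virtual corner opposite P is at (-36.2, 47.5). Tangency of A1 to KV means the radius AV is perpendicular to KV and since A1 is tangent to QF there, AQ ⟂ QF, with radius 8.3, so the center A sits 8.3 in from both sides at A = (-27.9, 39.2). That places the tangent points at V = (-36.2, 39.2) on KV and Q = (-27.9, 47.5) on QF. Then |PQ| = |Q − P| = 55.1.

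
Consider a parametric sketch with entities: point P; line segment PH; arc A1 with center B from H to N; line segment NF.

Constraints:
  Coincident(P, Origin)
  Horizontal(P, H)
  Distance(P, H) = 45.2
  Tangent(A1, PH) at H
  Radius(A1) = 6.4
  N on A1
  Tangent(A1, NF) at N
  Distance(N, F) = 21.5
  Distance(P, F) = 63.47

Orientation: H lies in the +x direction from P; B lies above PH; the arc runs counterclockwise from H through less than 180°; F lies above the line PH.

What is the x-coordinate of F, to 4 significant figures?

58.59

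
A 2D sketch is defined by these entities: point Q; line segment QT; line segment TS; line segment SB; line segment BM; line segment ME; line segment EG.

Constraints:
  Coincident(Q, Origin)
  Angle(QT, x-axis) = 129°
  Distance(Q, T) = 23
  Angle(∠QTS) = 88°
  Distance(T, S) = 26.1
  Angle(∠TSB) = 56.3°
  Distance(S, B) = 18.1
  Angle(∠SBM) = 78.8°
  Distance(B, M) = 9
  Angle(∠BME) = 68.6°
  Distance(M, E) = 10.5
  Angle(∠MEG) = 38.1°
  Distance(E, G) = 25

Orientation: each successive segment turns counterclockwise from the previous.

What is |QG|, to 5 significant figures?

7.5564

∠BME = 68.6° gives ME at -162.70° from the x-axis; with |ME| = 10.5, E = (-26.095, 1.8296). ∠MEG = 38.1° gives EG at -20.800° from the x-axis; with |EG| = 25.0, G = (-2.7247, -7.0480). Then |QG| = |G − Q| = 7.5564.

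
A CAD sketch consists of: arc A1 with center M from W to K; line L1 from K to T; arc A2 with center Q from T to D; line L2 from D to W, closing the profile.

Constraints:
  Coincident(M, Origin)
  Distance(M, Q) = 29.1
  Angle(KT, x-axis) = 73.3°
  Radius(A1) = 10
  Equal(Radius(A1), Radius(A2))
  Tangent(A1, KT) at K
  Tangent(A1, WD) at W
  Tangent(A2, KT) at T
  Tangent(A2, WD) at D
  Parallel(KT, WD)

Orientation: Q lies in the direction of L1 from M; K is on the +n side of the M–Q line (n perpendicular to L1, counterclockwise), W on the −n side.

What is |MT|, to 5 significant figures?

30.770

The slot axis is L1's direction at 73.3°, so u = (cos 73.3°, sin 73.3°) = (0.28736, 0.95782) and n = (−sin 73.3°, cos 73.3°) = (-0.95782, 0.28736). M is at the origin and Q lies 29.1 along u from M, so Q = 29.1·u = (8.3622, 27.873). Tangency of A1 to both parallel lines with radius 10.0 puts K and W at M ± 10.0·n: K = (-9.5782, 2.8736), W = (9.5782, -2.8736). Equal radii place T and D the same way about Q: T = Q + 10.0·n = (-1.2160, 30.746), D = Q − 10.0·n = (17.940, 24.999). Then |MT| = |T − M| = 30.770.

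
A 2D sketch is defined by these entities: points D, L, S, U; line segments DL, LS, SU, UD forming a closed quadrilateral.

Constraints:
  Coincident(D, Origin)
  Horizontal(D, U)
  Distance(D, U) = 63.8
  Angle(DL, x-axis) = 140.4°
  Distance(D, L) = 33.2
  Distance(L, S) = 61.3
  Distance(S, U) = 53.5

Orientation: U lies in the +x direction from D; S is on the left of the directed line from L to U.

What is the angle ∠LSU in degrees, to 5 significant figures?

106.08°

Checks: |LS| = 61.30 ✓; |SU| = 53.50 ✓.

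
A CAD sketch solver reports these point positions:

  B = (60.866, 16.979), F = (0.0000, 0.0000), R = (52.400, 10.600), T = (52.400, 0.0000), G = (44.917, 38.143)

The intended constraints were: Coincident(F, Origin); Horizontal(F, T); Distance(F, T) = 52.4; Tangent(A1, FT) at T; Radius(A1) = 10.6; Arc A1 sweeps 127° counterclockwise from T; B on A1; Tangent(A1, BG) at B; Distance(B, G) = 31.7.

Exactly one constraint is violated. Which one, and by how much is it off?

Distance(B, G) = 31.7 — off by 5.20.

F = (0.00, 0.00) ✓; F.y = 0.00, T.y = 0.00 ✓; |FT| = 52.40 ✓; ∠(RT, TF) = 90.00° ✓; |RT| = 10.60 ✓; bearing(R→B) − bearing(R→T) = 127.0° ✓; |RB| = 10.60 ✓; ∠(RB, BG) = 90.00° ✓; |BG| = 26.50 ✗.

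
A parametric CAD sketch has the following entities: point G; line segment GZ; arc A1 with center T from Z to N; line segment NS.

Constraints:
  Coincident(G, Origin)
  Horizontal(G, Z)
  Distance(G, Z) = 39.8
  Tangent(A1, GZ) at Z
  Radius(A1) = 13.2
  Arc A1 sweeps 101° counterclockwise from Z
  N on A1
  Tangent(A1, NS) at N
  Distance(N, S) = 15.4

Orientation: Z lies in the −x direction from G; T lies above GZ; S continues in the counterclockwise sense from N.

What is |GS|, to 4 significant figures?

42.87

G is at the origin; G and Z share the same y with |GZ| = 39.8 and Z on the −x side, so Z = (-39.80, 0.000). The tangent condition forces TZ to be normal to GZ, so T = Z + (0, 13.2) = (-39.80, 13.20). On A1, Z sits at bearing -90° from T; a 101° counterclockwise sweep puts N at bearing 11°, so N = T + 13.2·(cos 11°, sin 11°) = (-26.84, 15.72). Tangency of A1 to NS means the radius TN is perpendicular to NS, so NS runs along (−sin 11°, cos 11°); with |NS| = 15.4, S = (-29.78, 30.84). Then |GS| = |S − G| = 42.87.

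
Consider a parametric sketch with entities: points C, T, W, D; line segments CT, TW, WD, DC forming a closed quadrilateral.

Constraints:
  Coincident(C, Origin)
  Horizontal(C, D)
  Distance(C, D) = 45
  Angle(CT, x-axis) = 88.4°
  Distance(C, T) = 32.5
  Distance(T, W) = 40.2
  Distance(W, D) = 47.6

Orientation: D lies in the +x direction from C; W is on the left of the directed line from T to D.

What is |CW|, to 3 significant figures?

60.8

C is at the origin; CD is horizontal with |CD| = 45.0 and D in +x, so D = (45.0, 0). CT runs at 88.4° with |CT| = 32.5, so T = (0.907, 32.5). W is determined by |TW| = 40.2 and |WD| = 47.6 together: it lies at the intersection of circle(T, 40.2) and circle(D, 47.6). With |TD| = 54.8, the foot of the radical line on TD is 21.5 from T and the perpendicular offset is √(40.2² − 21.5²) = 34.0. Taking the left-of-TD solution: W = (38.3, 47.1).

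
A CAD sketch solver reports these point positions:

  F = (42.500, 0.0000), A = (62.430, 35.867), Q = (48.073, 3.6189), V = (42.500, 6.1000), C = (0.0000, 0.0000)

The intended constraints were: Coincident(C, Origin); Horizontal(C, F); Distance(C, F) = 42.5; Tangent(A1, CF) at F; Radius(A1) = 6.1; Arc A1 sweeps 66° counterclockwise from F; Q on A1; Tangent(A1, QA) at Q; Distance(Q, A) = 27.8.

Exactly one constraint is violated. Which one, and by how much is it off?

Distance(Q, A) = 27.8 — off by 7.50.

C = (0.00, 0.00) ✓; C.y = 0.00, F.y = 0.00 ✓; |CF| = 42.50 ✓; ∠(VF, FC) = 90.00° ✓; |VF| = 6.100 ✓; bearing(V→Q) − bearing(V→F) = 66.00° ✓; |VQ| = 6.100 ✓; ∠(VQ, QA) = 90.00° ✓; |QA| = 35.30 ✗.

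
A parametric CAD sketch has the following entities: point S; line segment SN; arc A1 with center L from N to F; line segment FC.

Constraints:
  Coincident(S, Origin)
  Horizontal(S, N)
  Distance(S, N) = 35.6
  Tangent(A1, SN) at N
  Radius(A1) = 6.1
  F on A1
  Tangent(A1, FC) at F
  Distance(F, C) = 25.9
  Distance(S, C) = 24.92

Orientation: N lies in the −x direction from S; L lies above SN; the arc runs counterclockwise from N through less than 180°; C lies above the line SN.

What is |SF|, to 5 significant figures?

31.189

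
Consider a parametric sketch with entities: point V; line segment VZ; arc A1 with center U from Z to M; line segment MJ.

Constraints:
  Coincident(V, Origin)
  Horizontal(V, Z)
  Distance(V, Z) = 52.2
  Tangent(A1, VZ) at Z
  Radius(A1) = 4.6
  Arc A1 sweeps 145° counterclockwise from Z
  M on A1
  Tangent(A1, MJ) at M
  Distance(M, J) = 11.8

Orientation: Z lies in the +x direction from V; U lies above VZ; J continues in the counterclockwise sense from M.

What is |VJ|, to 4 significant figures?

47.64

On A1, Z sits at bearing -90° from U; a 145° counterclockwise sweep puts M at bearing 55°, so M = U + 4.6·(cos 55°, sin 55°) = (54.84, 8.368). Since A1 is tangent to MJ there, UM ⟂ MJ, so MJ runs along (−sin 55°, cos 55°); with |MJ| = 11.8, J = (45.17, 15.14). Then |VJ| = |J − V| = 47.64.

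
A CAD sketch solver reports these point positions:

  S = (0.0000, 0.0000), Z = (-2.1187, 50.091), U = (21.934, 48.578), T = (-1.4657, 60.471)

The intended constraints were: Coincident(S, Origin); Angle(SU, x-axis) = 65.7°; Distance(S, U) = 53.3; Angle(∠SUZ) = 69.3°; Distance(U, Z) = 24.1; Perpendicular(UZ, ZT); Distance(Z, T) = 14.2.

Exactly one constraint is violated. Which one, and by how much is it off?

Distance(Z, T) = 14.2 — off by 3.80.

S = (0.00, 0.00) ✓; SU at 65.70° ✓; |SU| = 53.30 ✓; ∠SUZ = 69.30° ✓; |UZ| = 24.10 ✓; ∠(UZ, ZT) = 90.00° ✓; |ZT| = 10.40 ✗.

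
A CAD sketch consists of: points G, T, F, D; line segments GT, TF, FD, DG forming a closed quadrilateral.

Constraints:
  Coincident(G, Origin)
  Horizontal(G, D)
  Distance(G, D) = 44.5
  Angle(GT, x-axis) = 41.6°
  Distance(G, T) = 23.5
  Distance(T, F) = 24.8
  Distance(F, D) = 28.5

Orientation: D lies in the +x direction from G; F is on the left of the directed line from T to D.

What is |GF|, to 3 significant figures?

48.1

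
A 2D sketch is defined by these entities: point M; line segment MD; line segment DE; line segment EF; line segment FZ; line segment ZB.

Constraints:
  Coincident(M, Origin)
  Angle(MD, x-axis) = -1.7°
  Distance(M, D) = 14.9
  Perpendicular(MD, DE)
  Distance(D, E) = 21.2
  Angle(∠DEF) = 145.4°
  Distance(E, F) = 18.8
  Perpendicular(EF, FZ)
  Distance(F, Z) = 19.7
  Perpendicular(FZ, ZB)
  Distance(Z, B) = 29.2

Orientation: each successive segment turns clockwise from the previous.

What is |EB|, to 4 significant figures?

22.28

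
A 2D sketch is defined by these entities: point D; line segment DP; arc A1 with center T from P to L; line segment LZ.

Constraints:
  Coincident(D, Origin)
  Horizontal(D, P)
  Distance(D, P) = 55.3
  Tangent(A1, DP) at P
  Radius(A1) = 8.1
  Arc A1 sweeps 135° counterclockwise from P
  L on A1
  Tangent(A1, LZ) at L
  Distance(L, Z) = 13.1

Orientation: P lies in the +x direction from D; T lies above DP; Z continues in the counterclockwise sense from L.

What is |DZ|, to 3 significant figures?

56.7

D is at the origin; DP is horizontal with |DP| = 55.3 and P on the +x side, so P = (55.3, 0.00). Since A1 is tangent to DP there, TP ⟂ DP, so T = P + (0, 8.1) = (55.3, 8.10). On A1, P sits at bearing -90° from T; a 135° counterclockwise sweep puts L at bearing 45°, so L = T + 8.1·(cos 45°, sin 45°) = (61.0, 13.8). A1 meets LZ tangentially, so TL is at right angles to LZ, so LZ runs along (−sin 45°, cos 45°); with |LZ| = 13.1, Z = (51.8, 23.1). Then |DZ| = |Z − D| = 56.7.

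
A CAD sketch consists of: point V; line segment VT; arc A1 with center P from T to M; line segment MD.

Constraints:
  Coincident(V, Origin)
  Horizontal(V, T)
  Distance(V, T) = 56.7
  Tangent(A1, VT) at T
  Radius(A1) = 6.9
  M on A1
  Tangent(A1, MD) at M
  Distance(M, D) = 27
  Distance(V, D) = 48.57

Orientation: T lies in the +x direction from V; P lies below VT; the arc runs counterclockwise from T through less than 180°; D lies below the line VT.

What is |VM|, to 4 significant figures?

50.58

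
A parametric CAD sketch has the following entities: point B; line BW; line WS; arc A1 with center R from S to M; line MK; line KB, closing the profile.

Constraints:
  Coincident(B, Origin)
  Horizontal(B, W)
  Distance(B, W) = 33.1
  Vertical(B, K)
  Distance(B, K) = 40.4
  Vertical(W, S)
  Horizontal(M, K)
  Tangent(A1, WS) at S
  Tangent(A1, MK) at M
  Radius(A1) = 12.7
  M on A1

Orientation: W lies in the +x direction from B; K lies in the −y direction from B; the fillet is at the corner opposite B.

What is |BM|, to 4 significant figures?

45.26

B is at the origin; B and W share the same y with |BW| = 33.1 and W on the +x side, so W = (33.10, 0.000). BK is vertical with |BK| = 40.4 and K on the −y side, so K = (0.000, -40.40). The virtual corner opposite B is at (33.10, -40.40). Tangency of A1 to WS means the radius RS is perpendicular to WS and tangency of A1 to MK means the radius RM is perpendicular to MK, with radius 12.7, so the center R sits 12.7 in from both sides at R = (20.40, -27.70). That places the tangent points at S = (33.10, -27.70) on WS and M = (20.40, -40.40) on MK. Then |BM| = |M − B| = 45.26.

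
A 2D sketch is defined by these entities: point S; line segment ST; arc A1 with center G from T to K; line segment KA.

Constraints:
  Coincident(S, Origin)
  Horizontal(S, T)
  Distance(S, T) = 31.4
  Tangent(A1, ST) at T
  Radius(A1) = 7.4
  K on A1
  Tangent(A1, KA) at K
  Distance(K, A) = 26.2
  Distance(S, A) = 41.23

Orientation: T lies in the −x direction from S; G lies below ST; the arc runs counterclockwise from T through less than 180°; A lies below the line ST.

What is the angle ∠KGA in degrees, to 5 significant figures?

74.228°

S is at the origin; ST is horizontal with |ST| = 31.4 and T on the −x side, so T = (-31.400, 0.0000). Since A1 is tangent to ST there, GT ⟂ ST, so G = T + (0, -7.4) = (-31.400, -7.4000). Since GK ⟂ KA (tangency), |GA| = √(7.4² + 26.2²) = 27.225 regardless of where K sits on A1. So A lies on both circle(S, 41.23) and circle(G, 27.225); the below-ST intersection is A = (-23.925, -33.579). K is the foot of the tangent from A: K = (-37.695, -11.289).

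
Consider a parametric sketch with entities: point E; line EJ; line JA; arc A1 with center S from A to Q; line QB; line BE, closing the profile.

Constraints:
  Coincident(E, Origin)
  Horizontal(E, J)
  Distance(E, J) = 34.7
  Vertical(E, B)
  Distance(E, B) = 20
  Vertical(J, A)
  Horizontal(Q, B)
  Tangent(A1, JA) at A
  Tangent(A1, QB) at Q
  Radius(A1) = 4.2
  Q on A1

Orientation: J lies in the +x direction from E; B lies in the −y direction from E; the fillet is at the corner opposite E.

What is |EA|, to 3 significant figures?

38.1

The virtual corner opposite E is at (34.7, -20.0). The tangent condition forces SA to be normal to JA and the tangent condition forces SQ to be normal to QB, with radius 4.2, so the center S sits 4.2 in from both sides at S = (30.5, -15.8). That places the tangent points at A = (34.7, -15.8) on JA and Q = (30.5, -20.0) on QB. Then |EA| = |A − E| = 38.1.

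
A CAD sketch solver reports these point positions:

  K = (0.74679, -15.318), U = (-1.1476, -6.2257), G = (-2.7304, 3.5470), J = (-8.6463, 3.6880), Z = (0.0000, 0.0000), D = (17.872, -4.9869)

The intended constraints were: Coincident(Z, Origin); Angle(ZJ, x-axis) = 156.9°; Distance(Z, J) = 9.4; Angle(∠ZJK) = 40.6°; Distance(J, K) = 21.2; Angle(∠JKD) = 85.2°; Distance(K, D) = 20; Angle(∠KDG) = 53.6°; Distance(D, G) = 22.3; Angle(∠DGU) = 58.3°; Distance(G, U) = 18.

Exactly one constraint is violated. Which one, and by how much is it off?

Distance(G, U) = 18 — off by 8.10.

Z = (0.00, 0.00) ✓; ZJ at 156.9° ✓; |ZJ| = 9.400 ✓; ∠ZJK = 40.60° ✓; |JK| = 21.20 ✓; ∠JKD = 85.20° ✓; |KD| = 20.00 ✓; ∠KDG = 53.60° ✓; |DG| = 22.30 ✓; ∠DGU = 58.30° ✓; |GU| = 9.900 ✗.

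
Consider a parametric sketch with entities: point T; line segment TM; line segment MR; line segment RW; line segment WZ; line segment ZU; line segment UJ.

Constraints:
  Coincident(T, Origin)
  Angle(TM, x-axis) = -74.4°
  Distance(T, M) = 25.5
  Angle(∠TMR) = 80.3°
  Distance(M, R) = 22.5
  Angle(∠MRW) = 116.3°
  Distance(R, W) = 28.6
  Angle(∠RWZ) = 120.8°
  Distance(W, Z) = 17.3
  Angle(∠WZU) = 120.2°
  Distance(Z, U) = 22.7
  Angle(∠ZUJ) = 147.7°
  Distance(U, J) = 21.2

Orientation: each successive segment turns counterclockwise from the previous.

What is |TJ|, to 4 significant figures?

18.65

T is at the origin; TM runs at -74.4° with length 25.5, so M = (6.857, -24.56). ∠TMR = 80.3° gives MR at 25.30° from the x-axis; with |MR| = 22.5, R = (27.20, -14.95). ∠MRW = 116.3° gives RW at 89.00° from the x-axis; with |RW| = 28.6, W = (27.70, 13.65). ∠RWZ = 120.8° gives WZ at 148.2° from the x-axis; with |WZ| = 17.3, Z = (13.00, 22.77). ∠WZU = 120.2° gives ZU at -152.0° from the x-axis; with |ZU| = 22.7, U = (-7.048, 12.11). ∠ZUJ = 147.7° gives UJ at -119.7° from the x-axis; with |UJ| = 21.2, J = (-17.55, -6.305). Then |TJ| = |J − T| = 18.65.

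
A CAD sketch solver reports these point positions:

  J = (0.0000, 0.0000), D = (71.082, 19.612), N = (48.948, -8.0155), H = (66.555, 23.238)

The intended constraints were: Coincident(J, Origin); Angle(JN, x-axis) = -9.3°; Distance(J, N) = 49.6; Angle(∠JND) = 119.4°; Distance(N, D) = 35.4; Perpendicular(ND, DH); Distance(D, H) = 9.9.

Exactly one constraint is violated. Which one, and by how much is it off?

Distance(D, H) = 9.9 — off by 4.10.

J = (0.00, 0.00) ✓; JN at -9.300° ✓; |JN| = 49.60 ✓; ∠JND = 119.4° ✓; |ND| = 35.40 ✓; ∠(ND, DH) = 90.01° ✓; |DH| = 5.800 ✗.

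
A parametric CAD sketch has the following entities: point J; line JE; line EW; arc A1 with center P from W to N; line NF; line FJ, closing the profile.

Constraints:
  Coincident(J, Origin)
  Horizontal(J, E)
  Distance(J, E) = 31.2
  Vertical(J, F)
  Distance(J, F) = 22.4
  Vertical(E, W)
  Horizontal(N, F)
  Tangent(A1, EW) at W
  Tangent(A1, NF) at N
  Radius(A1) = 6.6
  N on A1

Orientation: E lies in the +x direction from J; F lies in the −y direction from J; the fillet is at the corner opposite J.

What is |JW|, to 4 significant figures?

34.97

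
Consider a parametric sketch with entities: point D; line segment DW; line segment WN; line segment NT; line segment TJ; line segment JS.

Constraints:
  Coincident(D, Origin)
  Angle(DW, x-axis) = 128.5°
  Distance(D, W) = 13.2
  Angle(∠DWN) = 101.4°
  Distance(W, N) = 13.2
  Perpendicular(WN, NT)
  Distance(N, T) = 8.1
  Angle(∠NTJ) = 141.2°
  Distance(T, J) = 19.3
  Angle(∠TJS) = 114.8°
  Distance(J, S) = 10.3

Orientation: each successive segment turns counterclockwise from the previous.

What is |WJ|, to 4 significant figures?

23.17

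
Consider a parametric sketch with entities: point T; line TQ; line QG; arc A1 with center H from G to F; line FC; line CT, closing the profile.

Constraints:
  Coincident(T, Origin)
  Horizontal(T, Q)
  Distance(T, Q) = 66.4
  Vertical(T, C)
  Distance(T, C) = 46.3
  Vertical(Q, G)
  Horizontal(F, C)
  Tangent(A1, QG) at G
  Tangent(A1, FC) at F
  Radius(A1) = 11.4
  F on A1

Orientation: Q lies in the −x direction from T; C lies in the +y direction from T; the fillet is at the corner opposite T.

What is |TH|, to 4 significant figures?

65.14

T is at the origin; T and Q share the same y with |TQ| = 66.4 and Q on the −x side, so Q = (-66.40, 0.000). TC is vertical with |TC| = 46.3 and C on the +y side, so C = (0.000, 46.30). The virtual corner opposite T is at (-66.40, 46.30). A1 meets QG tangentially, so HG is at right angles to QG and the tangent condition forces HF to be normal to FC, with radius 11.4, so the center H sits 11.4 in from both sides at H = (-55.00, 34.90). Then |TH| = |H − T| = 65.14.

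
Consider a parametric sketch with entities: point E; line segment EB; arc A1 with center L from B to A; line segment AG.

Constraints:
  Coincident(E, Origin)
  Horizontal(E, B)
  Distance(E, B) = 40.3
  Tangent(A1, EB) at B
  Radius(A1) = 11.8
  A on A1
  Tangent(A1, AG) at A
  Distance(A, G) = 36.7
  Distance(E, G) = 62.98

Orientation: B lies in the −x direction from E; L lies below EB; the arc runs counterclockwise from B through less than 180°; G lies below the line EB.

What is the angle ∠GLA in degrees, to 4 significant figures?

72.18°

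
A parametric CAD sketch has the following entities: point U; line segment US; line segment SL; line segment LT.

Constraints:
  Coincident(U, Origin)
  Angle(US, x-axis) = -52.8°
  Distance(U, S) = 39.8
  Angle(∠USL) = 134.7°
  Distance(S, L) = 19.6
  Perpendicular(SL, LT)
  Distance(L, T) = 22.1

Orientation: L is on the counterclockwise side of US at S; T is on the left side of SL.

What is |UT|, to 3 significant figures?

48.0

∠USL = 134.7°, so SL runs at -52.8° + (180° − 134.7°) = -7.50° from the x-axis; with |SL| = 19.6, L = S + 19.6·(cos -7.50°, sin -7.50°) = (43.5, -34.3). The perpendicularity gives LT at right angles to SL; with |LT| = 22.1 on the left of SL, T = L + 22.1·(0.131, 0.991) = (46.4, -12.3). Then |UT| = |T − U| = 48.0.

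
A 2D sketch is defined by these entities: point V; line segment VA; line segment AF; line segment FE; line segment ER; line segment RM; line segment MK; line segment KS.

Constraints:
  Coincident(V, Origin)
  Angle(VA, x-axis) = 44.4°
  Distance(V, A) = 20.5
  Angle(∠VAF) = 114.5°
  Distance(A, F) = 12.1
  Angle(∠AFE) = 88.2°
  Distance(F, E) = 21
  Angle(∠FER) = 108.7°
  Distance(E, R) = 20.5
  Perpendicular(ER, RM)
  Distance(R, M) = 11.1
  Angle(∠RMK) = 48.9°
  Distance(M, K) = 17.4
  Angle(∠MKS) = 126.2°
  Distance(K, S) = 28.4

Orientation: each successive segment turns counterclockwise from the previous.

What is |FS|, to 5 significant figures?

51.269

V is at the origin; VA runs at 44.4° with length 20.5, so A = (14.647, 14.343). ∠VAF = 114.5° gives AF at 109.90° from the x-axis; with |AF| = 12.1, F = (10.528, 25.721). ∠AFE = 88.2° gives FE at -158.30° from the x-axis; with |FE| = 21.0, E = (-8.9837, 17.956). ∠FER = 108.7° gives ER at -87.000° from the x-axis; with |ER| = 20.5, R = (-7.9108, -2.5160). ER is perpendicular to RM, so RM runs at 3.0000°; with |RM| = 11.1, M = (3.1740, -1.9351). ∠RMK = 48.9° gives MK at 134.10° from the x-axis; with |MK| = 17.4, K = (-8.9349, 10.560). ∠MKS = 126.2° gives KS at -172.10° from the x-axis; with |KS| = 28.4, S = (-37.065, 6.6569). Then |FS| = |S − F| = 51.269.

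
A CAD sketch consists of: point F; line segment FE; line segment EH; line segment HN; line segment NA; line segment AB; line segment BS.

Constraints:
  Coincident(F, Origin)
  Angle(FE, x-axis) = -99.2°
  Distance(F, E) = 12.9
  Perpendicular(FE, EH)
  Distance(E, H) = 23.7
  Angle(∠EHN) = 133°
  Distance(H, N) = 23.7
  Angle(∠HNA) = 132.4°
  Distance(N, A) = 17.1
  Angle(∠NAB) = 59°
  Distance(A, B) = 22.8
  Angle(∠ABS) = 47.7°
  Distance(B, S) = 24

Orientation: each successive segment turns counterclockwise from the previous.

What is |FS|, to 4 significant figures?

43.54

F is at the origin; FE runs at -99.2° with length 12.9, so E = (-2.062, -12.73). The perpendicularity gives EH at right angles to FE, so EH runs at -9.200°; with |EH| = 23.7, H = (21.33, -16.52). ∠EHN = 133.0° gives HN at 37.80° from the x-axis; with |HN| = 23.7, N = (40.06, -1.997). ∠HNA = 132.4° gives NA at 85.40° from the x-axis; with |NA| = 17.1, A = (41.43, 15.05). ∠NAB = 59.0° gives AB at -153.6° from the x-axis; with |AB| = 22.8, B = (21.01, 4.910). ∠ABS = 47.7° gives BS at -21.30° from the x-axis; with |BS| = 24.0, S = (43.37, -3.808). Then |FS| = |S − F| = 43.54.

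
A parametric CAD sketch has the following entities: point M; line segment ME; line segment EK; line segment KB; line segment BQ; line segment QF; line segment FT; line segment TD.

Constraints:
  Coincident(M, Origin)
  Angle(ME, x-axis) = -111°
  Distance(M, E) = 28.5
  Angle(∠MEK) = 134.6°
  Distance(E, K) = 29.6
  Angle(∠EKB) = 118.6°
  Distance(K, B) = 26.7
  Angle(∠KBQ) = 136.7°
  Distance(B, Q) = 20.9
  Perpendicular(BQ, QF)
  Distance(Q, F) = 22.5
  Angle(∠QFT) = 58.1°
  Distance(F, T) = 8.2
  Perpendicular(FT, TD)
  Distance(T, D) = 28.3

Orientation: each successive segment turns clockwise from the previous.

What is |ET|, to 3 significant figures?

38.7

M is at the origin; ME runs at -111.0° with length 28.5, so E = (-10.2, -26.6). ∠MEK = 134.6° gives EK at -156° from the x-axis; with |EK| = 29.6, K = (-37.3, -38.5). ∠EKB = 118.6° gives KB at 142° from the x-axis; with |KB| = 26.7, B = (-58.4, -22.1). ∠KBQ = 136.7° gives BQ at 98.9° from the x-axis; with |BQ| = 20.9, Q = (-61.7, -1.44). The perpendicularity gives QF at right angles to BQ, so QF runs at 8.90°; with |QF| = 22.5, F = (-39.4, 2.04). ∠QFT = 58.1° gives FT at -113° from the x-axis; with |FT| = 8.2, T = (-42.6, -5.51). Then |ET| = |T − E| = 38.7.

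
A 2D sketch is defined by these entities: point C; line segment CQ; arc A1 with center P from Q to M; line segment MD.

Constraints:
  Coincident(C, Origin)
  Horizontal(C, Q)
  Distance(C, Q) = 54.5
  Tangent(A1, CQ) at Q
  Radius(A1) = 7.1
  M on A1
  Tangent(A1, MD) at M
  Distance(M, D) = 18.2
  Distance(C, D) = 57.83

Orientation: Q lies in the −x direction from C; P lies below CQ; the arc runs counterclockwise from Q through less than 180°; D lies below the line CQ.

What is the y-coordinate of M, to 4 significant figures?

-10.68

C is at the origin; CQ is horizontal with |CQ| = 54.5 and Q on the −x side, so Q = (-54.50, 0.000). The tangent condition forces PQ to be normal to CQ, so P = Q + (0, -7.1) = (-54.50, -7.100). Since PM ⟂ MD (tangency), |PD| = √(7.1² + 18.2²) = 19.54 regardless of where M sits on A1. So D lies on both circle(C, 57.83) and circle(P, 19.54); the below-CQ intersection is D = (-51.45, -26.40). M is the foot of the tangent from D: M = (-60.63, -10.68).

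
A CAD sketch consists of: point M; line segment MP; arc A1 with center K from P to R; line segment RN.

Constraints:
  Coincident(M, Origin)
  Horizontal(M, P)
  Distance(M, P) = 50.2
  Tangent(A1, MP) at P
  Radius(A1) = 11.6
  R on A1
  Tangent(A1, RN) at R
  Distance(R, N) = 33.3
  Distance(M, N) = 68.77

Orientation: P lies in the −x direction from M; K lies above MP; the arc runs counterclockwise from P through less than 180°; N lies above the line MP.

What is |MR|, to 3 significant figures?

42.2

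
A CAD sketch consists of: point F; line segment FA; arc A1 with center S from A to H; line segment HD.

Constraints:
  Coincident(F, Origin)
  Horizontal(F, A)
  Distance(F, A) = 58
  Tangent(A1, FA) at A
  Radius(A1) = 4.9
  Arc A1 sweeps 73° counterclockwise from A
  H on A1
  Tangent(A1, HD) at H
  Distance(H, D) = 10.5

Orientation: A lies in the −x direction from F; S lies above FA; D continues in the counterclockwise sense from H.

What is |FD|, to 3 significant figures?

52.0

F is at the origin; F and A share the same y with |FA| = 58.0 and A on the −x side, so A = (-58.0, 0.00). The tangent condition forces SA to be normal to FA, so S = A + (0, 4.9) = (-58.0, 4.90). On A1, A sits at bearing -90° from S; a 73° counterclockwise sweep puts H at bearing -17°, so H = S + 4.9·(cos -17°, sin -17°) = (-53.3, 3.47). Tangency of A1 to HD means the radius SH is perpendicular to HD, so HD runs along (−sin -17°, cos -17°); with |HD| = 10.5, D = (-50.2, 13.5). Then |FD| = |D − F| = 52.0.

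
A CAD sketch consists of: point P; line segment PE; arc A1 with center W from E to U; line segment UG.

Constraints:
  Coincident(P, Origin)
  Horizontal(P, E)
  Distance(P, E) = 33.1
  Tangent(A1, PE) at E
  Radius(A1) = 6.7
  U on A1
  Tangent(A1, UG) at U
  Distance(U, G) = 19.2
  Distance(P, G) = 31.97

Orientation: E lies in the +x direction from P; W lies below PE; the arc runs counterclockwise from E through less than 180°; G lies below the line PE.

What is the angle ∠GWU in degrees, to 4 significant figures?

70.76°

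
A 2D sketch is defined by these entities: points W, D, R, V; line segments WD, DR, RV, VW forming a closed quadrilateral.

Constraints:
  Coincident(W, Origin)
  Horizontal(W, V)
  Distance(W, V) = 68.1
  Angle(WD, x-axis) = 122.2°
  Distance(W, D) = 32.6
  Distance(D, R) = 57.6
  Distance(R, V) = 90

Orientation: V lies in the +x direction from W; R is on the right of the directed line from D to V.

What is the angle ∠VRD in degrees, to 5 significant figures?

71.141°

Checks: |DR| = 57.60 ✓; |RV| = 90.00 ✓.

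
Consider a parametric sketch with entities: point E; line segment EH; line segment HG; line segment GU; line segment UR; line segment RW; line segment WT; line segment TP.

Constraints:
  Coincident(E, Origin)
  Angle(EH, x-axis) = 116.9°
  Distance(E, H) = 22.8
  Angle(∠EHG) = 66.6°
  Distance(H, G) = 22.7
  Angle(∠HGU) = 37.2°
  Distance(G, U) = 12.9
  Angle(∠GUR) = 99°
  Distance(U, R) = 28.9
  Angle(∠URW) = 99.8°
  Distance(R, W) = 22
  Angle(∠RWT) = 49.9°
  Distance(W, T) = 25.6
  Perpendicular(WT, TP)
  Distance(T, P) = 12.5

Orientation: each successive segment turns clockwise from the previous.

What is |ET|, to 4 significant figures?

26.81

E is at the origin; EH runs at 116.9° with length 22.8, so H = (-10.32, 20.33). ∠EHG = 66.6° gives HG at 3.500° from the x-axis; with |HG| = 22.7, G = (12.34, 21.72). ∠HGU = 37.2° gives GU at -139.3° from the x-axis; with |GU| = 12.9, U = (2.562, 13.31). ∠GUR = 99.0° gives UR at 139.7° from the x-axis; with |UR| = 28.9, R = (-19.48, 32.00). ∠URW = 99.8° gives RW at 59.50° from the x-axis; with |RW| = 22.0, W = (-8.313, 50.95). ∠RWT = 49.9° gives WT at -70.60° from the x-axis; with |WT| = 25.6, T = (0.1903, 26.81). Then |ET| = |T − E| = 26.81.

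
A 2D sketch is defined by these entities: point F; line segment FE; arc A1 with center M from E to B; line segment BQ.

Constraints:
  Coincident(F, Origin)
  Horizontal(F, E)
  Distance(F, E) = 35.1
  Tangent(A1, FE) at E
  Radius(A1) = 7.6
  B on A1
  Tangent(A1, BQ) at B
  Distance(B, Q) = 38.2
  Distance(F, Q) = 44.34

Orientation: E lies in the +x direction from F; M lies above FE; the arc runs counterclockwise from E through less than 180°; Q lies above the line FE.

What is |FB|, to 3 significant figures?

42.7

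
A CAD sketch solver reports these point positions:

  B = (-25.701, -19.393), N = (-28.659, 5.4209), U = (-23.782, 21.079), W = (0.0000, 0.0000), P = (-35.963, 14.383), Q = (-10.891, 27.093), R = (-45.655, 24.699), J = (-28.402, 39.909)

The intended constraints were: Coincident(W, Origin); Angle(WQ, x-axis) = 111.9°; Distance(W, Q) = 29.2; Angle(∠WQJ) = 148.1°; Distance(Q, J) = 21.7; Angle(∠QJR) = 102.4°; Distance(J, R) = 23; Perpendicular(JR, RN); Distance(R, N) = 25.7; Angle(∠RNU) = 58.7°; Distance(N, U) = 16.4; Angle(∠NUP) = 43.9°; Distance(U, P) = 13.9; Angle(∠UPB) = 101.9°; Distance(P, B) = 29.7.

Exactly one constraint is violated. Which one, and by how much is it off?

Distance(P, B) = 29.7 — off by 5.60.

W = (0.00, 0.00) ✓; WQ at 111.9° ✓; |WQ| = 29.20 ✓; ∠WQJ = 148.1° ✓; |QJ| = 21.70 ✓; ∠QJR = 102.4° ✓; |JR| = 23.00 ✓; ∠(JR, RN) = 90.00° ✓; |RN| = 25.70 ✓; ∠RNU = 58.70° ✓; |NU| = 16.40 ✓; ∠NUP = 43.90° ✓; |UP| = 13.90 ✓; ∠UPB = 101.9° ✓; |PB| = 35.30 ✗.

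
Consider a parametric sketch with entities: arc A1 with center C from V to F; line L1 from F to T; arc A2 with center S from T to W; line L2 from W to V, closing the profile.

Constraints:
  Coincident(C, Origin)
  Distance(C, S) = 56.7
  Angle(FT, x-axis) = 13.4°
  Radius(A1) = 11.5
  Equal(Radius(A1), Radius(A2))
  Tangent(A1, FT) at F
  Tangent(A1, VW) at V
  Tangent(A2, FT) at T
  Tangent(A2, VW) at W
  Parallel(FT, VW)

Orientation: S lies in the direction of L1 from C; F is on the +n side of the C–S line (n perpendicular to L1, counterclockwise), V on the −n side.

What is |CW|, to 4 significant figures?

57.85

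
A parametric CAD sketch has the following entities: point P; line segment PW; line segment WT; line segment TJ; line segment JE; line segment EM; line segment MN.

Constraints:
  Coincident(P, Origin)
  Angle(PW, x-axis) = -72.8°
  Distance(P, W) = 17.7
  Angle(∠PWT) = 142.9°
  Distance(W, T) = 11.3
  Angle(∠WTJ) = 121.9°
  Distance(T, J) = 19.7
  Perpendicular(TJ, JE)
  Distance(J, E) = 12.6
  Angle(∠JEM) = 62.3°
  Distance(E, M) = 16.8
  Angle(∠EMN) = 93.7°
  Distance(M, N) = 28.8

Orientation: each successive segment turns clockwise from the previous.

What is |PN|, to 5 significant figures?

53.035

∠JEM = 62.3° gives EM at -15.700° from the x-axis; with |EM| = 16.8, M = (-4.3282, -23.851). ∠EMN = 93.7° gives MN at -102.00° from the x-axis; with |MN| = 28.8, N = (-10.316, -52.022). Then |PN| = |N − P| = 53.035.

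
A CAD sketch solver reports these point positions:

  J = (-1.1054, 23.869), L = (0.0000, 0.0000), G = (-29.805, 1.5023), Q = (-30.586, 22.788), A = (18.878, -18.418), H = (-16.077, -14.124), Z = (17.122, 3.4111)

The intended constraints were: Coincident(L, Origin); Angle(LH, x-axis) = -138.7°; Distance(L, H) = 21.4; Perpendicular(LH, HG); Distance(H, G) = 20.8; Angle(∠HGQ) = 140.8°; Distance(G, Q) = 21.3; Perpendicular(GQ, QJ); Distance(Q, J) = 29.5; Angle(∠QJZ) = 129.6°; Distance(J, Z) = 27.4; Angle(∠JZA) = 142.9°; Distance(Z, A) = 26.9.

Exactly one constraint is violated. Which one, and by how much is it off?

Distance(Z, A) = 26.9 — off by 5.00.

L = (0.00, 0.00) ✓; LH at -138.7° ✓; |LH| = 21.40 ✓; ∠(LH, HG) = 90.00° ✓; |HG| = 20.80 ✓; ∠HGQ = 140.8° ✓; |GQ| = 21.30 ✓; ∠(GQ, QJ) = 90.00° ✓; |QJ| = 29.50 ✓; ∠QJZ = 129.6° ✓; |JZ| = 27.40 ✓; ∠JZA = 142.9° ✓; |ZA| = 21.90 ✗.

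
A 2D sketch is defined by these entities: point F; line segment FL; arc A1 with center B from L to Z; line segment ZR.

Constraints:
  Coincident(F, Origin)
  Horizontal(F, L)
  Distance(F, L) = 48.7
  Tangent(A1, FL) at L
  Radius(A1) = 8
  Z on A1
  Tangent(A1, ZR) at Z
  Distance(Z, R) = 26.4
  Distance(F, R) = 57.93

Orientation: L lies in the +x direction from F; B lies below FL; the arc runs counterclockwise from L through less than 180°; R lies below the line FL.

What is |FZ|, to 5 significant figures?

41.936

F is at the origin; FL is horizontal with |FL| = 48.7 and L on the +x side, so L = (48.700, 0.0000). Tangency of A1 to FL means the radius BL is perpendicular to FL, so B = L + (0, -8) = (48.700, -8.0000). Since BZ ⟂ ZR (tangency), |BR| = √(8.0² + 26.4²) = 27.586 regardless of where Z sits on A1. So R lies on both circle(F, 57.93) and circle(B, 27.586); the below-FL intersection is R = (45.828, -35.436). Z is the foot of the tangent from R: Z = (40.844, -9.5103).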